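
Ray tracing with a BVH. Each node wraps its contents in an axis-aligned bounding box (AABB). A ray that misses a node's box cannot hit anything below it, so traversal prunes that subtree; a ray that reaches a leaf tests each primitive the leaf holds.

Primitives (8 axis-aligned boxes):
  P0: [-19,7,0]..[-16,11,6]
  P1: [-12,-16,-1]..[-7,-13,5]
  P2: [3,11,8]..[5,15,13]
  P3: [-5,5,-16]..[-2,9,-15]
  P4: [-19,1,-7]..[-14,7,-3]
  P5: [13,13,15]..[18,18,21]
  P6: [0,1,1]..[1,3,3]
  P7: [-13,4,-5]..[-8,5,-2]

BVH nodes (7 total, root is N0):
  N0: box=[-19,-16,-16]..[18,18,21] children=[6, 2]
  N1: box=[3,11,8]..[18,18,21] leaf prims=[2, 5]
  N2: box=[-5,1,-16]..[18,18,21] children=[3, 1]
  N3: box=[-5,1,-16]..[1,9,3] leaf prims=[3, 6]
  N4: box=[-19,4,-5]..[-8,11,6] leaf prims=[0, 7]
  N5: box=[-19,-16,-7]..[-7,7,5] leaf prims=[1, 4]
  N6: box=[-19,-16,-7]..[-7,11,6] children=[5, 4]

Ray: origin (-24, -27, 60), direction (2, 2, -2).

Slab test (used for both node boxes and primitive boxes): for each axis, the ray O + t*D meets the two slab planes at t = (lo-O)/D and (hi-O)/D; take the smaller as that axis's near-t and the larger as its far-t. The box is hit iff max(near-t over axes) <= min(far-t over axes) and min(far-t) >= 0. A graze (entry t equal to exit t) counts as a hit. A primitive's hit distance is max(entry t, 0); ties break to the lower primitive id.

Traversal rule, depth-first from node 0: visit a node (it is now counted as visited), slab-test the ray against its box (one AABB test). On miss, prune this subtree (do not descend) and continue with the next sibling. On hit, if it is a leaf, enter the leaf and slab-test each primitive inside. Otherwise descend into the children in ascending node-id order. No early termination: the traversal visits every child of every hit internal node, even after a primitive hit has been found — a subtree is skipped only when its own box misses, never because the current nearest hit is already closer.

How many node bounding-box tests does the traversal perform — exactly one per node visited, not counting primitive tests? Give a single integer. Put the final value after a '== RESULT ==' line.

Trace the traversal:
N0 x:[5/2,21] y:[11/2,45/2] z:[39/2,38] -> hit [39/2,21], descend [2, 6]
  N2 x:[19/2,21] y:[14,45/2] z:[39/2,38] -> hit [39/2,21], descend [1, 3]
    N1 x:[27/2,21] y:[19,45/2] z:[39/2,26] -> hit [39/2,21] leaf, test {P2(miss), P5@t=20}
    N3 x:[19/2,25/2] y:[14,18] z:[57/2,38] -> miss, prune
  N6 x:[5/2,17/2] y:[11/2,19] z:[27,67/2] -> miss, prune

5 AABB tests over nodes [0, 2, 1, 3, 6]; 1 leaf entered; closest P5.

== RESULT ==
5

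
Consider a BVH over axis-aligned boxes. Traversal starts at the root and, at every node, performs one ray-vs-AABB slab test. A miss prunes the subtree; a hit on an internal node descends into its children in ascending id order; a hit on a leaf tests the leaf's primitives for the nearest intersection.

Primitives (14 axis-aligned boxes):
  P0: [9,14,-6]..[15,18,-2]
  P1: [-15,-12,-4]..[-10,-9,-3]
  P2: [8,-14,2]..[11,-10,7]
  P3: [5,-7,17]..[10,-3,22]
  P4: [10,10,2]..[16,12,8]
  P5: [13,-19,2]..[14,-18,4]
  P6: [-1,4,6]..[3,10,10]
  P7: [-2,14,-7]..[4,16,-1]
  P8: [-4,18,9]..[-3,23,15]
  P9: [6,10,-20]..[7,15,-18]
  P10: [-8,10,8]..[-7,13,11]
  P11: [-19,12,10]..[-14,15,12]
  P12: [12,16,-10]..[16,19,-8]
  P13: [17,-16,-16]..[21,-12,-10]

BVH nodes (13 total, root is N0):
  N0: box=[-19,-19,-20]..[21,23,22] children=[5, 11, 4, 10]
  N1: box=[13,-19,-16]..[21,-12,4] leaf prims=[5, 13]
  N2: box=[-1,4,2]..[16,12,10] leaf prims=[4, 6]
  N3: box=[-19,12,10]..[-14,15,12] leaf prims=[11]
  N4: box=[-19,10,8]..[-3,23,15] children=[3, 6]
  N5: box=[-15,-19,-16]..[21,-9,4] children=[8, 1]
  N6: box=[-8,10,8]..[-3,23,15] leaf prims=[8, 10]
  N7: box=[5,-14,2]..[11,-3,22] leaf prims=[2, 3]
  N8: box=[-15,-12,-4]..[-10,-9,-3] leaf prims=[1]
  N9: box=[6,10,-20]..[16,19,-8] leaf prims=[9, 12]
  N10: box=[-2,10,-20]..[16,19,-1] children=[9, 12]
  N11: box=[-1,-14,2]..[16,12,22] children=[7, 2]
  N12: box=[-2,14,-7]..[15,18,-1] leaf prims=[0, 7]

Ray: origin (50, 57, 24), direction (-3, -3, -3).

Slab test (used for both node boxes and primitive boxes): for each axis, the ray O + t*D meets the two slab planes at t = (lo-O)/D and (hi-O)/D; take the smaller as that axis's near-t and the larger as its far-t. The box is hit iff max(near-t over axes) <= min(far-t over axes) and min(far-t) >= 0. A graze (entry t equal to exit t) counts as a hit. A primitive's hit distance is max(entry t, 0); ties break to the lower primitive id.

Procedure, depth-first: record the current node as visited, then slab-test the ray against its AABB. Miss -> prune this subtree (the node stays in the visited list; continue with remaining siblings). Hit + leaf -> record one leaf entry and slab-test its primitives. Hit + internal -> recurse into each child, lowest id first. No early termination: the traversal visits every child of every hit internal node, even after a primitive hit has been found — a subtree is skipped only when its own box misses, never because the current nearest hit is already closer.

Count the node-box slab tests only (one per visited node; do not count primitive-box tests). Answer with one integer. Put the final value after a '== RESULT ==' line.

Traverse from the root:
N0 x:[29/3,23] y:[34/3,76/3] z:[2/3,44/3] -> hit [34/3,44/3], descend [4, 5, 10, 11]
  N4 x:[53/3,23] y:[34/3,47/3] z:[3,16/3] -> miss, prune
  N5 x:[29/3,65/3] y:[22,76/3] z:[20/3,40/3] -> miss, prune
  N10 x:[34/3,52/3] y:[38/3,47/3] z:[25/3,44/3] -> hit [38/3,44/3], descend [9, 12]
    N9 x:[34/3,44/3] y:[38/3,47/3] z:[32/3,44/3] -> hit [38/3,44/3] leaf, test {P9@t=43/3, P12(miss)}
    N12 x:[35/3,52/3] y:[13,43/3] z:[25/3,31/3] -> miss, prune
  N11 x:[34/3,17] y:[15,71/3] z:[2/3,22/3] -> miss, prune

7 AABB tests over nodes [0, 4, 5, 10, 9, 12, 11]; 1 leaf entered; closest P9.

== RESULT ==
7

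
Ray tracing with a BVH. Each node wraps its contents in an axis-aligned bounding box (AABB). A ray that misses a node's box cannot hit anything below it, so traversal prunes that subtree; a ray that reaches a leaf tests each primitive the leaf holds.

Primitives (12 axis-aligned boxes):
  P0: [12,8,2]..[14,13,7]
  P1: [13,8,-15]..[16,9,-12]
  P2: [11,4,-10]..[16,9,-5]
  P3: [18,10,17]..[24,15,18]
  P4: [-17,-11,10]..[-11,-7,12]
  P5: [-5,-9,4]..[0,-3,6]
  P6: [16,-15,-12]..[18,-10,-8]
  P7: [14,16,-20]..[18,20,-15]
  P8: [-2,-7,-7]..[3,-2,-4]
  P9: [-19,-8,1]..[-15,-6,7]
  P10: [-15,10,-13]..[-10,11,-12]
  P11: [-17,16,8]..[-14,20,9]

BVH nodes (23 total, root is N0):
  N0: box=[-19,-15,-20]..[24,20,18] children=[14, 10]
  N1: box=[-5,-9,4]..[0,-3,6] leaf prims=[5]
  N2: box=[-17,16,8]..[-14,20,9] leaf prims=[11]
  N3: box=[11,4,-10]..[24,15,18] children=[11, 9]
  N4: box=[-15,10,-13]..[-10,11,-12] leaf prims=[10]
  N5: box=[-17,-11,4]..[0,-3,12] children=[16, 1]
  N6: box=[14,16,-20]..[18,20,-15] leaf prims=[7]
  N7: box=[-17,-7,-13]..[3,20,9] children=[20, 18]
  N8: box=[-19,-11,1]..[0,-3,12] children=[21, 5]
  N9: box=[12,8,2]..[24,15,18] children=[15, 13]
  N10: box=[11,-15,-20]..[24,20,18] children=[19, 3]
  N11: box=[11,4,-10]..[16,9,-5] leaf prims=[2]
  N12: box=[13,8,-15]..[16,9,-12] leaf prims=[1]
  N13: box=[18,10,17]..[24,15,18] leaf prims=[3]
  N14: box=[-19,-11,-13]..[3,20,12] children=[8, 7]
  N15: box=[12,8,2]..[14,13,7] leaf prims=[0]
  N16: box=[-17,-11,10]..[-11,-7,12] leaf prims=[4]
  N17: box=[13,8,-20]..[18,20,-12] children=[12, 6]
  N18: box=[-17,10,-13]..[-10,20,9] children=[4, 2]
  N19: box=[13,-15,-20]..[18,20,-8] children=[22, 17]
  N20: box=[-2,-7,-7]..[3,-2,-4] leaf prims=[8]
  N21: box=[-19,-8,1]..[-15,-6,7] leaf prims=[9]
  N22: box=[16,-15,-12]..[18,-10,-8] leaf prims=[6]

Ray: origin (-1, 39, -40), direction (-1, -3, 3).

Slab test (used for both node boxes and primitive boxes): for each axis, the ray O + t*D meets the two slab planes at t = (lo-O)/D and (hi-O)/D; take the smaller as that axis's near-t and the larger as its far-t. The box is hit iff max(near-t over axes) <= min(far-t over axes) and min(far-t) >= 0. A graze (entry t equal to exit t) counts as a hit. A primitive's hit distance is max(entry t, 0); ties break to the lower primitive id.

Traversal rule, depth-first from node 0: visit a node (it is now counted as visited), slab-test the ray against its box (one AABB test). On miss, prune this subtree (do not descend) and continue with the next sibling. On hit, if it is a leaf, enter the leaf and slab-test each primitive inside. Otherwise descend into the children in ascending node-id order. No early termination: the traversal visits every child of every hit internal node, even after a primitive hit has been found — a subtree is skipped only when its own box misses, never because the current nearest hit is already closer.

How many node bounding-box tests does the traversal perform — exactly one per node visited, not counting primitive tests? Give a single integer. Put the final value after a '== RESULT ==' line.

Trace the traversal:
N0 x:[-25,18] y:[19/3,18] z:[20/3,58/3] -> hit [20/3,18], descend [10, 14]
  N10 x:[-25,-12] y:[19/3,18] z:[20/3,58/3] -> miss, prune
  N14 x:[-4,18] y:[19/3,50/3] z:[9,52/3] -> hit [9,50/3], descend [7, 8]
    N7 x:[-4,16] y:[19/3,46/3] z:[9,49/3] -> hit [9,46/3], descend [18, 20]
      N18 x:[9,16] y:[19/3,29/3] z:[9,49/3] -> hit [9,29/3], descend [2, 4]
        N2 x:[13,16] y:[19/3,23/3] z:[16,49/3] -> miss, prune
        N4 x:[9,14] y:[28/3,29/3] z:[9,28/3] -> hit [28/3,28/3] leaf, test {P10@t=28/3}
      N20 x:[-4,1] y:[41/3,46/3] z:[11,12] -> miss, prune
    N8 x:[-1,18] y:[14,50/3] z:[41/3,52/3] -> hit [14,50/3], descend [5, 21]
      N5 x:[-1,16] y:[14,50/3] z:[44/3,52/3] -> hit [44/3,16], descend [1, 16]
        N1 x:[-1,4] y:[14,16] z:[44/3,46/3] -> miss, prune
        N16 x:[10,16] y:[46/3,50/3] z:[50/3,52/3] -> miss, prune
      N21 x:[14,18] y:[15,47/3] z:[41/3,47/3] -> hit [15,47/3] leaf, test {P9@t=15}

Visited [0, 10, 14, 7, 18, 2, 4, 20, 8, 5, 1, 16, 21]. Tests: 13 box, 2 leaf. Nearest: P10.

== RESULT ==
13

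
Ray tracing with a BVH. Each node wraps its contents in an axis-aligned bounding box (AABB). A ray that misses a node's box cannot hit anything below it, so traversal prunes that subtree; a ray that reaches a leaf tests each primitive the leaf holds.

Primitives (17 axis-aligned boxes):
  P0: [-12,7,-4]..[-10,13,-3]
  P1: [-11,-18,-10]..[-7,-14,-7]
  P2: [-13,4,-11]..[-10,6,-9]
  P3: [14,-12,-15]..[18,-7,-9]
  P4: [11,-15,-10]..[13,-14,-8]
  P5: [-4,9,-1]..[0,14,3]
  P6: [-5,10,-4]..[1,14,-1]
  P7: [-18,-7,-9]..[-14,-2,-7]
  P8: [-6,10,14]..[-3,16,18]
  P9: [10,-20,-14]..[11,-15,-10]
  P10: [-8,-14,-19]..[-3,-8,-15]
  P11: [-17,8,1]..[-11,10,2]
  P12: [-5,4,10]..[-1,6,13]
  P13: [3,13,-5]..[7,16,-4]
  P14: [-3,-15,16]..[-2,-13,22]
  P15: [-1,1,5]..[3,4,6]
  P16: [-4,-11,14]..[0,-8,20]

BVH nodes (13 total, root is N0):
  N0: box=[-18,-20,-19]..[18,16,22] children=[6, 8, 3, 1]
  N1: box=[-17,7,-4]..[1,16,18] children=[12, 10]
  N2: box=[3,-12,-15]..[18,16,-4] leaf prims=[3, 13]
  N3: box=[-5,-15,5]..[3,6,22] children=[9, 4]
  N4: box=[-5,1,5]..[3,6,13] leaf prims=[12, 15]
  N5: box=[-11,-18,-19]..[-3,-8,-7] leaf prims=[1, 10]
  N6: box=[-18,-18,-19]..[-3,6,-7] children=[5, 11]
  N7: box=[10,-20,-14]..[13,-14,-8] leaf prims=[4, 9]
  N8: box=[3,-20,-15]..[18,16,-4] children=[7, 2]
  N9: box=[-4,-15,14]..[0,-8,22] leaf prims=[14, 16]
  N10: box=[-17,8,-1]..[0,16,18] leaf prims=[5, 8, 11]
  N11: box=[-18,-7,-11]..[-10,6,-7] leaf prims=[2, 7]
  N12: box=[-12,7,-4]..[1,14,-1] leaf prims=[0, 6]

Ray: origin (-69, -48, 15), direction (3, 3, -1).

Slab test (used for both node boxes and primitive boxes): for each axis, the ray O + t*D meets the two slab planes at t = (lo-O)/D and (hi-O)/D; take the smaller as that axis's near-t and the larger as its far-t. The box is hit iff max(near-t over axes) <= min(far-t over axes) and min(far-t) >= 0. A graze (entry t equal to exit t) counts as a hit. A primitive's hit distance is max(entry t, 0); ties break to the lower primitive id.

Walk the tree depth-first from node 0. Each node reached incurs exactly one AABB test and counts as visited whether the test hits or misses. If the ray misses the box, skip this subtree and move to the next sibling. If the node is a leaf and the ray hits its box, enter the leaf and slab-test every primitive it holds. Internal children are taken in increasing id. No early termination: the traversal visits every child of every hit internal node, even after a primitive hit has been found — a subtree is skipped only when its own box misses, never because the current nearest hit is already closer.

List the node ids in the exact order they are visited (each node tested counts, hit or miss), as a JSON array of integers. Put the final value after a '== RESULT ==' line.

Walk:
N0 x:[17,29] y:[28/3,64/3] z:[-7,34] -> hit [17,64/3], descend [1, 3, 6, 8]
  N1 x:[52/3,70/3] y:[55/3,64/3] z:[-3,19] -> hit [55/3,19], descend [10, 12]
    N10 x:[52/3,23] y:[56/3,64/3] z:[-3,16] -> miss, prune
    N12 x:[19,70/3] y:[55/3,62/3] z:[16,19] -> hit [19,19] leaf, test {P0@t=19, P6(miss)}
  N3 x:[64/3,24] y:[11,18] z:[-7,10] -> miss, prune
  N6 x:[17,22] y:[10,18] z:[22,34] -> miss, prune
  N8 x:[24,29] y:[28/3,64/3] z:[19,30] -> miss, prune

Summary -> nodes [0, 1, 10, 12, 3, 6, 8]; box-tests=7; leaf-entries=1; first=P0

== RESULT ==
[0, 1, 10, 12, 3, 6, 8]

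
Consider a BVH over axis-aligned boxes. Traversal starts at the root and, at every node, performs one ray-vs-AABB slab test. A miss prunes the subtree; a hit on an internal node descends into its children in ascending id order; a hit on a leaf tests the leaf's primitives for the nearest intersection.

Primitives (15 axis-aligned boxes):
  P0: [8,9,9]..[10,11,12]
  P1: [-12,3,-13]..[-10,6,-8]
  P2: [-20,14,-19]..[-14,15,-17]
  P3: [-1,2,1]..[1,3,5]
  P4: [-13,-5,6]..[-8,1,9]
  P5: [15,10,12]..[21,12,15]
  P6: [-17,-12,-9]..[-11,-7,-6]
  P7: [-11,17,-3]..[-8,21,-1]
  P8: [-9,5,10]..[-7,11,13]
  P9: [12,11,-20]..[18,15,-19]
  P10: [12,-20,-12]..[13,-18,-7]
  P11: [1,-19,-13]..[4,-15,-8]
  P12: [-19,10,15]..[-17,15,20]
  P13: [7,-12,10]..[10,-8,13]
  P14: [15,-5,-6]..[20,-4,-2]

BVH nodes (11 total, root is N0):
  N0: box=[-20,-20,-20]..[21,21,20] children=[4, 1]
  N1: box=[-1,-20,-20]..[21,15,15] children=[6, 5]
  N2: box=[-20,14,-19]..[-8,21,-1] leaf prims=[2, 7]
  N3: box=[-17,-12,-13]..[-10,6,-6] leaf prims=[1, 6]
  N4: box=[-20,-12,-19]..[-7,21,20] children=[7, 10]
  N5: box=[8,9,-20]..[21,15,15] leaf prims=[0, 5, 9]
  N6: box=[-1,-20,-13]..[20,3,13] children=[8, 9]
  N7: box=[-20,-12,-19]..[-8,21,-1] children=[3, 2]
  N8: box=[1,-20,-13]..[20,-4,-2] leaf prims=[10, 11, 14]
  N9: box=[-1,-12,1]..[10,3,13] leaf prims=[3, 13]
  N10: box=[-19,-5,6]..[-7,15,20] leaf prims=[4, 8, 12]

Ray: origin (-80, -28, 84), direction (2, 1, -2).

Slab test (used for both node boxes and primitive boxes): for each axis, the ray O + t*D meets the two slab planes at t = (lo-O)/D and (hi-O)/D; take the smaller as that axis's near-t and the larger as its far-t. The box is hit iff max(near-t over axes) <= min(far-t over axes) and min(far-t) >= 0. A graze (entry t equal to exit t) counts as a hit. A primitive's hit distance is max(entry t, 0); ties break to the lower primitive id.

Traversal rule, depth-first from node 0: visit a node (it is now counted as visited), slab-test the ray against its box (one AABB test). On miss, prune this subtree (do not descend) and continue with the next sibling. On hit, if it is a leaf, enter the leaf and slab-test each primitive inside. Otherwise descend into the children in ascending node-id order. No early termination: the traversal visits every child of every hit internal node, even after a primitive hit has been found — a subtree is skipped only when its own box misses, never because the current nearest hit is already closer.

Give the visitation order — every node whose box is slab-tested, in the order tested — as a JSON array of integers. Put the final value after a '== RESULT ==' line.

Trace the traversal:
N0 x:[30,101/2] y:[8,49] z:[32,52] -> hit [32,49], descend [1, 4]
  N1 x:[79/2,101/2] y:[8,43] z:[69/2,52] -> hit [79/2,43], descend [5, 6]
    N5 x:[44,101/2] y:[37,43] z:[69/2,52] -> miss, prune
    N6 x:[79/2,50] y:[8,31] z:[71/2,97/2] -> miss, prune
  N4 x:[30,73/2] y:[16,49] z:[32,103/2] -> hit [32,73/2], descend [7, 10]
    N7 x:[30,36] y:[16,49] z:[85/2,103/2] -> miss, prune
    N10 x:[61/2,73/2] y:[23,43] z:[32,39] -> hit [32,73/2] leaf, test {P4(miss), P8@t=71/2, P12(miss)}

Summary -> nodes [0, 1, 5, 6, 4, 7, 10]; box-tests=7; leaf-entries=1; first=P8

== RESULT ==
[0, 1, 5, 6, 4, 7, 10]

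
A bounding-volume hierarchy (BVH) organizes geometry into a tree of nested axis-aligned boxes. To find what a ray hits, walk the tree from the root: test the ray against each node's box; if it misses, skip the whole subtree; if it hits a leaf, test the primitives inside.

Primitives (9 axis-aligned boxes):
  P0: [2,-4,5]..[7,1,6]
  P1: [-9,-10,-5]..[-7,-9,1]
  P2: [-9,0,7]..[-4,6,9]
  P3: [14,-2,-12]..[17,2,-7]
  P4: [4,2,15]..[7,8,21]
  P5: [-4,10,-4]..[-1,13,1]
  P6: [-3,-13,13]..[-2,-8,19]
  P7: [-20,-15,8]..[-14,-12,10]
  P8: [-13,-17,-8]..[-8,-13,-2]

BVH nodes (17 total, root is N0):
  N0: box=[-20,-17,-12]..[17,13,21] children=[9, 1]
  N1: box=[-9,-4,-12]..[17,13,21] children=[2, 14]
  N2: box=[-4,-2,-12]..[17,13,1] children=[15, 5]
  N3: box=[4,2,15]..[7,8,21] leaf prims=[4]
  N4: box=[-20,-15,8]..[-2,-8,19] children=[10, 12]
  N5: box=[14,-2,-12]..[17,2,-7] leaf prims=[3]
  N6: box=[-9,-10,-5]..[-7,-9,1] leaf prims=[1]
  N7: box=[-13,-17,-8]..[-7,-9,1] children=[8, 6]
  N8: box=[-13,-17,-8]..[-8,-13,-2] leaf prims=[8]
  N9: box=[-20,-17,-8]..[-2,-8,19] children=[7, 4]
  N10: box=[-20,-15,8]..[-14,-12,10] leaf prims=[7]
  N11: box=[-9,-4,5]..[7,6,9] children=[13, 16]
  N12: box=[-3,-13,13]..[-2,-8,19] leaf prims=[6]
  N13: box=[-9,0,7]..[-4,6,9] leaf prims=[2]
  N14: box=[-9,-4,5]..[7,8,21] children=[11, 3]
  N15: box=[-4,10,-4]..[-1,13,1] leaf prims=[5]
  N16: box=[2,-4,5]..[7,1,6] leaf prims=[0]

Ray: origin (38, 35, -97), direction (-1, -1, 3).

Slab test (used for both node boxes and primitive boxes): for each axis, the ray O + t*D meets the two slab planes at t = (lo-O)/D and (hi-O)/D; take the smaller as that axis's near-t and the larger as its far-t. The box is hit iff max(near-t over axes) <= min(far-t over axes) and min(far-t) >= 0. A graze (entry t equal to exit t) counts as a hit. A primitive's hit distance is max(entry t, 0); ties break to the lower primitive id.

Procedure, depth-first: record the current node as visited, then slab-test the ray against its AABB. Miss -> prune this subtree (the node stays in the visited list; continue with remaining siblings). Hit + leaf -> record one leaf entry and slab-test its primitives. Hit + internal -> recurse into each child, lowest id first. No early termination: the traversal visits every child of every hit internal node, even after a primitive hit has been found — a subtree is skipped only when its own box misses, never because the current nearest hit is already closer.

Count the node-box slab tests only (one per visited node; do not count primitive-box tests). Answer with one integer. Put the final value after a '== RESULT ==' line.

Trace the traversal:
N0 x:[21,58] y:[22,52] z:[85/3,118/3] -> hit [85/3,118/3], descend [1, 9]
  N1 x:[21,47] y:[22,39] z:[85/3,118/3] -> hit [85/3,39], descend [2, 14]
    N2 x:[21,42] y:[22,37] z:[85/3,98/3] -> hit [85/3,98/3], descend [5, 15]
      N5 x:[21,24] y:[33,37] z:[85/3,30] -> miss, prune
      N15 x:[39,42] y:[22,25] z:[31,98/3] -> miss, prune
    N14 x:[31,47] y:[27,39] z:[34,118/3] -> hit [34,39], descend [3, 11]
      N3 x:[31,34] y:[27,33] z:[112/3,118/3] -> miss, prune
      N11 x:[31,47] y:[29,39] z:[34,106/3] -> hit [34,106/3], descend [13, 16]
        N13 x:[42,47] y:[29,35] z:[104/3,106/3] -> miss, prune
        N16 x:[31,36] y:[34,39] z:[34,103/3] -> hit [34,103/3] leaf, test {P0@t=34}
  N9 x:[40,58] y:[43,52] z:[89/3,116/3] -> miss, prune

Visited [0, 1, 2, 5, 15, 14, 3, 11, 13, 16, 9]. Tests: 11 box, 1 leaf. Nearest: P0.

== RESULT ==
11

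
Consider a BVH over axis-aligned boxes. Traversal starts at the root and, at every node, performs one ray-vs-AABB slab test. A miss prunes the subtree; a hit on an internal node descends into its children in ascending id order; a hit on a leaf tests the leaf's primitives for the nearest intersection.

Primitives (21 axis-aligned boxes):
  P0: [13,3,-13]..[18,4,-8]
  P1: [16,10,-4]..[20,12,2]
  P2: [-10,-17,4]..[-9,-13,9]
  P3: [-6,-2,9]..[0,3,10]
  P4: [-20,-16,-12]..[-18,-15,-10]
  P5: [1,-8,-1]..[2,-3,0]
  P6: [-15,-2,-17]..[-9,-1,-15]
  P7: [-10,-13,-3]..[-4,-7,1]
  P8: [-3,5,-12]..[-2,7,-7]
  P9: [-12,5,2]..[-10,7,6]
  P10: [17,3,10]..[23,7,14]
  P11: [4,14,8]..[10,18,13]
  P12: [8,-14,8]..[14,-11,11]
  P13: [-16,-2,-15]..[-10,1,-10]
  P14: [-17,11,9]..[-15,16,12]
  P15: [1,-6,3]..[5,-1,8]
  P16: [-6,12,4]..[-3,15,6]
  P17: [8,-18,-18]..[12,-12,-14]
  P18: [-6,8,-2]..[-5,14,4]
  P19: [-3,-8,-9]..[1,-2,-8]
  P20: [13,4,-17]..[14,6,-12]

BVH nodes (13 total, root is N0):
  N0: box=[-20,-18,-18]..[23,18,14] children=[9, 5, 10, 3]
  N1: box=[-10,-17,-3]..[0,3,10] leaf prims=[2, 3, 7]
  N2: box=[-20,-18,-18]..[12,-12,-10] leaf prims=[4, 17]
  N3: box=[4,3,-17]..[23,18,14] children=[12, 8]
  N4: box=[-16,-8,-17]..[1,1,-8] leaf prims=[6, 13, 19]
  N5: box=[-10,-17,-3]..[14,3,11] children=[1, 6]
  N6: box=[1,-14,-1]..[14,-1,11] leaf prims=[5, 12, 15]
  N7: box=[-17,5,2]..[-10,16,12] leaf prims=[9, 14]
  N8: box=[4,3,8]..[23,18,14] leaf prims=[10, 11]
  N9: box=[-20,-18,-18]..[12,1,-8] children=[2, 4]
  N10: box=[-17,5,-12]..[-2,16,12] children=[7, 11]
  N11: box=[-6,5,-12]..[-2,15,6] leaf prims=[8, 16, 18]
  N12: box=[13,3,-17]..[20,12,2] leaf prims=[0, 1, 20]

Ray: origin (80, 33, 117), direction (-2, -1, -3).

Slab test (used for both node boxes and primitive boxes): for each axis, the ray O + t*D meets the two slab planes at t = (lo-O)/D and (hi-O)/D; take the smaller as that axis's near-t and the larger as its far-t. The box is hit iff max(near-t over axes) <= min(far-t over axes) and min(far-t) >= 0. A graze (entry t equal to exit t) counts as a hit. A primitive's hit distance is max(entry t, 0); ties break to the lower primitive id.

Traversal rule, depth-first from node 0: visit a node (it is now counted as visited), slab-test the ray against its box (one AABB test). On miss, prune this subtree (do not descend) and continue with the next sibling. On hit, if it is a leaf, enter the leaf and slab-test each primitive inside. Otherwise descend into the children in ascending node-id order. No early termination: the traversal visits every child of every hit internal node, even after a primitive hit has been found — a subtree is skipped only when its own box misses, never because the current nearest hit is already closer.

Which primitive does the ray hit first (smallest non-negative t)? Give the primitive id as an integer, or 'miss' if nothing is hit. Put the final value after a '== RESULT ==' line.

Walk:
N0 x:[57/2,50] y:[15,51] z:[103/3,45] -> hit [103/3,45], descend [3, 5, 9, 10]
  N3 x:[57/2,38] y:[15,30] z:[103/3,134/3] -> miss, prune
  N5 x:[33,45] y:[30,50] z:[106/3,40] -> hit [106/3,40], descend [1, 6]
    N1 x:[40,45] y:[30,50] z:[107/3,40] -> hit [40,40] leaf, test {P2(miss), P3(miss), P7(miss)}
    N6 x:[33,79/2] y:[34,47] z:[106/3,118/3] -> hit [106/3,118/3] leaf, test {P5@t=39, P12(miss), P15@t=75/2}
  N9 x:[34,50] y:[32,51] z:[125/3,45] -> hit [125/3,45], descend [2, 4]
    N2 x:[34,50] y:[45,51] z:[127/3,45] -> hit [45,45] leaf, test {P4(miss), P17(miss)}
    N4 x:[79/2,48] y:[32,41] z:[125/3,134/3] -> miss, prune
  N10 x:[41,97/2] y:[17,28] z:[35,43] -> miss, prune

9 AABB tests over nodes [0, 3, 5, 1, 6, 9, 2, 4, 10]; 3 leaves entered; closest P15.

== RESULT ==
15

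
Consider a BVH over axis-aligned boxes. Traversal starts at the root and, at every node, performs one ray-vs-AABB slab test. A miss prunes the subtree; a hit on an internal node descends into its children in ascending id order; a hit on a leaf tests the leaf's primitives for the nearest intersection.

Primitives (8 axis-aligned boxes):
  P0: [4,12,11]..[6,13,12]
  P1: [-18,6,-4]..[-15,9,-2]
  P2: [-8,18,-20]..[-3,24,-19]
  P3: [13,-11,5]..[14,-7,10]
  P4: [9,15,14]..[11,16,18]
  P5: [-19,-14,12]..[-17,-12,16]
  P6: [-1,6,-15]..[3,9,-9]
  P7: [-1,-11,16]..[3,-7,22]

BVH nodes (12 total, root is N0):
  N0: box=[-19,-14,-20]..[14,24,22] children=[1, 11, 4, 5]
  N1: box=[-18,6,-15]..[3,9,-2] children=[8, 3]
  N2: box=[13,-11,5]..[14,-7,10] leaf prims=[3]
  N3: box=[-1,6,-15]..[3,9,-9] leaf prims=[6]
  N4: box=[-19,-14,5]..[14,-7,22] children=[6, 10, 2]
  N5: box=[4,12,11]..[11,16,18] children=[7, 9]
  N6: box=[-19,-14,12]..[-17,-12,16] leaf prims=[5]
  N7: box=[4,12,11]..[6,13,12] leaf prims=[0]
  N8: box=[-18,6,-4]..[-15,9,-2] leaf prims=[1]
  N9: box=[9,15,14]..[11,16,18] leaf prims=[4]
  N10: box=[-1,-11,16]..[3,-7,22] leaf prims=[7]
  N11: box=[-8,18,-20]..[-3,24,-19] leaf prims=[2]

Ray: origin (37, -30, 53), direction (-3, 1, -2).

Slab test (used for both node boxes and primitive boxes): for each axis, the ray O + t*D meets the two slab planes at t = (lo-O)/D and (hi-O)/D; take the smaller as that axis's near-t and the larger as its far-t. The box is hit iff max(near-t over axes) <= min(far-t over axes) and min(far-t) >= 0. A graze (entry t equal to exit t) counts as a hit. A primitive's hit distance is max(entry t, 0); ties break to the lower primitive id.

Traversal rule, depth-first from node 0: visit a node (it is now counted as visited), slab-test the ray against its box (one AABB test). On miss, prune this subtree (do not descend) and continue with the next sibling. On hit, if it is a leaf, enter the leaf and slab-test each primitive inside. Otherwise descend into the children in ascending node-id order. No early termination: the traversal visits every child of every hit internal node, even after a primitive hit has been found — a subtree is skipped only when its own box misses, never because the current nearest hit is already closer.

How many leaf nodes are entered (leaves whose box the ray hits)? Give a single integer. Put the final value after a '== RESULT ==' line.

Trace the traversal:
N0 x:[23/3,56/3] y:[16,54] z:[31/2,73/2] -> hit [16,56/3], descend [1, 4, 5, 11]
  N1 x:[34/3,55/3] y:[36,39] z:[55/2,34] -> miss, prune
  N4 x:[23/3,56/3] y:[16,23] z:[31/2,24] -> hit [16,56/3], descend [2, 6, 10]
    N2 x:[23/3,8] y:[19,23] z:[43/2,24] -> miss, prune
    N6 x:[18,56/3] y:[16,18] z:[37/2,41/2] -> miss, prune
    N10 x:[34/3,38/3] y:[19,23] z:[31/2,37/2] -> miss, prune
  N5 x:[26/3,11] y:[42,46] z:[35/2,21] -> miss, prune
  N11 x:[40/3,15] y:[48,54] z:[36,73/2] -> miss, prune

8 AABB tests over nodes [0, 1, 4, 2, 6, 10, 5, 11]; 0 leaves entered; closest miss.

== RESULT ==
0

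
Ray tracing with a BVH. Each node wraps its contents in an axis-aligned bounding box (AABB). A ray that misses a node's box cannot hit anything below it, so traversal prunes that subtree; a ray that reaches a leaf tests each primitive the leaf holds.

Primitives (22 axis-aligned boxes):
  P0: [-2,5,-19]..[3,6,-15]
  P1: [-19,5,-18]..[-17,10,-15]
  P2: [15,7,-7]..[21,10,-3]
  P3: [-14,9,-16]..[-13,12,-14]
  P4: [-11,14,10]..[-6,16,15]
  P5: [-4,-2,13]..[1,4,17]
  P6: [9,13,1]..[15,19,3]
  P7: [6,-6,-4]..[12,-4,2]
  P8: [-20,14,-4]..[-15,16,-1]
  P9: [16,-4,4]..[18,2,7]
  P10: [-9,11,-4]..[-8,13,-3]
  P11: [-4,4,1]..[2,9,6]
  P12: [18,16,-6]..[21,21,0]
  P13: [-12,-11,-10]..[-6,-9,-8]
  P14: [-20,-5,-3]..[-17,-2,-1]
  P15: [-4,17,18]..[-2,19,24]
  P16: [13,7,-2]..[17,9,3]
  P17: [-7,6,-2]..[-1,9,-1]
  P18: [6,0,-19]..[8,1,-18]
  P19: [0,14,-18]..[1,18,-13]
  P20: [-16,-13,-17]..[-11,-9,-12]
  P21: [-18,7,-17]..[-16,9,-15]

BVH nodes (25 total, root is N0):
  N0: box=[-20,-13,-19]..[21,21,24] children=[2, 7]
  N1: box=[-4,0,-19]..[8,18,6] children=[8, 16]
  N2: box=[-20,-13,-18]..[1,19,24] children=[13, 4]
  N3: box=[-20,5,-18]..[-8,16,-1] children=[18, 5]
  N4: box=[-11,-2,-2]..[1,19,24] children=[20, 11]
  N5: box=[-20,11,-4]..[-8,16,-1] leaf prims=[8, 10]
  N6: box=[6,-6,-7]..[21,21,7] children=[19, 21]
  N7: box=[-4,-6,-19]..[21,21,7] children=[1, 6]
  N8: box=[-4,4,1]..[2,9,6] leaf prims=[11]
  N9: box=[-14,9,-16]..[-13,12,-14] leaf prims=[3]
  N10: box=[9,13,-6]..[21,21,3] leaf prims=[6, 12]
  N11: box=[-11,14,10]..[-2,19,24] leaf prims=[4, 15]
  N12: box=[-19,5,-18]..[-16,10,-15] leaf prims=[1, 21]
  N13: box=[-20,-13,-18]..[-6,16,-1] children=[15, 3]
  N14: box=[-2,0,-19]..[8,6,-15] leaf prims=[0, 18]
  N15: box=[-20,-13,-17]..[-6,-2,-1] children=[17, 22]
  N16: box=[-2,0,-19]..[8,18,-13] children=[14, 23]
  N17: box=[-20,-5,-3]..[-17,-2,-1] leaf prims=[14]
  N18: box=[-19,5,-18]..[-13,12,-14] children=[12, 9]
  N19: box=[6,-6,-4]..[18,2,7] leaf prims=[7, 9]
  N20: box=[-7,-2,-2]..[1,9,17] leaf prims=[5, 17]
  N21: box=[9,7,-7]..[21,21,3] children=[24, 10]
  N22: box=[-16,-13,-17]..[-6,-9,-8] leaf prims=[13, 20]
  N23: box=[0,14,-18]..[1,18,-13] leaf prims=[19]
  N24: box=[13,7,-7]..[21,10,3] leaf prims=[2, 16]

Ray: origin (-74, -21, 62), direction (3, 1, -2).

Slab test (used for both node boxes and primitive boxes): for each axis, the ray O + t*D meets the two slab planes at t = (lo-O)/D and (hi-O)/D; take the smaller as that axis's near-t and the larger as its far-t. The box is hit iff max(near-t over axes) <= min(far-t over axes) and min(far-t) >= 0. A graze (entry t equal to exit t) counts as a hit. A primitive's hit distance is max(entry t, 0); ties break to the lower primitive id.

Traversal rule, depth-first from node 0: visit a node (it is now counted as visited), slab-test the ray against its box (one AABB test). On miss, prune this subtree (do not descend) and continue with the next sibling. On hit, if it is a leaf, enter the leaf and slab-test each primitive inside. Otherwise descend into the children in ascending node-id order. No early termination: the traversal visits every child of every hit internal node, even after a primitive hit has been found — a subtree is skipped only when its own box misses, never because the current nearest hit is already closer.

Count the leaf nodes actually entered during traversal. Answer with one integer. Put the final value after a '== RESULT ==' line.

Walk:
N0 x:[18,95/3] y:[8,42] z:[19,81/2] -> hit [19,95/3], descend [2, 7]
  N2 x:[18,25] y:[8,40] z:[19,40] -> hit [19,25], descend [4, 13]
    N4 x:[21,25] y:[19,40] z:[19,32] -> hit [21,25], descend [11, 20]
      N11 x:[21,24] y:[35,40] z:[19,26] -> miss, prune
      N20 x:[67/3,25] y:[19,30] z:[45/2,32] -> hit [45/2,25] leaf, test {P5@t=70/3, P17(miss)}
    N13 x:[18,68/3] y:[8,37] z:[63/2,40] -> miss, prune
  N7 x:[70/3,95/3] y:[15,42] z:[55/2,81/2] -> hit [55/2,95/3], descend [1, 6]
    N1 x:[70/3,82/3] y:[21,39] z:[28,81/2] -> miss, prune
    N6 x:[80/3,95/3] y:[15,42] z:[55/2,69/2] -> hit [55/2,95/3], descend [19, 21]
      N19 x:[80/3,92/3] y:[15,23] z:[55/2,33] -> miss, prune
      N21 x:[83/3,95/3] y:[28,42] z:[59/2,69/2] -> hit [59/2,95/3], descend [10, 24]
        N10 x:[83/3,95/3] y:[34,42] z:[59/2,34] -> miss, prune
        N24 x:[29,95/3] y:[28,31] z:[59/2,69/2] -> hit [59/2,31] leaf, test {P2(miss), P16@t=59/2}

order=[0, 2, 4, 11, 20, 13, 7, 1, 6, 19, 21, 10, 24]  |boxes|=13  |leaves|=2  hit=P5

== RESULT ==
2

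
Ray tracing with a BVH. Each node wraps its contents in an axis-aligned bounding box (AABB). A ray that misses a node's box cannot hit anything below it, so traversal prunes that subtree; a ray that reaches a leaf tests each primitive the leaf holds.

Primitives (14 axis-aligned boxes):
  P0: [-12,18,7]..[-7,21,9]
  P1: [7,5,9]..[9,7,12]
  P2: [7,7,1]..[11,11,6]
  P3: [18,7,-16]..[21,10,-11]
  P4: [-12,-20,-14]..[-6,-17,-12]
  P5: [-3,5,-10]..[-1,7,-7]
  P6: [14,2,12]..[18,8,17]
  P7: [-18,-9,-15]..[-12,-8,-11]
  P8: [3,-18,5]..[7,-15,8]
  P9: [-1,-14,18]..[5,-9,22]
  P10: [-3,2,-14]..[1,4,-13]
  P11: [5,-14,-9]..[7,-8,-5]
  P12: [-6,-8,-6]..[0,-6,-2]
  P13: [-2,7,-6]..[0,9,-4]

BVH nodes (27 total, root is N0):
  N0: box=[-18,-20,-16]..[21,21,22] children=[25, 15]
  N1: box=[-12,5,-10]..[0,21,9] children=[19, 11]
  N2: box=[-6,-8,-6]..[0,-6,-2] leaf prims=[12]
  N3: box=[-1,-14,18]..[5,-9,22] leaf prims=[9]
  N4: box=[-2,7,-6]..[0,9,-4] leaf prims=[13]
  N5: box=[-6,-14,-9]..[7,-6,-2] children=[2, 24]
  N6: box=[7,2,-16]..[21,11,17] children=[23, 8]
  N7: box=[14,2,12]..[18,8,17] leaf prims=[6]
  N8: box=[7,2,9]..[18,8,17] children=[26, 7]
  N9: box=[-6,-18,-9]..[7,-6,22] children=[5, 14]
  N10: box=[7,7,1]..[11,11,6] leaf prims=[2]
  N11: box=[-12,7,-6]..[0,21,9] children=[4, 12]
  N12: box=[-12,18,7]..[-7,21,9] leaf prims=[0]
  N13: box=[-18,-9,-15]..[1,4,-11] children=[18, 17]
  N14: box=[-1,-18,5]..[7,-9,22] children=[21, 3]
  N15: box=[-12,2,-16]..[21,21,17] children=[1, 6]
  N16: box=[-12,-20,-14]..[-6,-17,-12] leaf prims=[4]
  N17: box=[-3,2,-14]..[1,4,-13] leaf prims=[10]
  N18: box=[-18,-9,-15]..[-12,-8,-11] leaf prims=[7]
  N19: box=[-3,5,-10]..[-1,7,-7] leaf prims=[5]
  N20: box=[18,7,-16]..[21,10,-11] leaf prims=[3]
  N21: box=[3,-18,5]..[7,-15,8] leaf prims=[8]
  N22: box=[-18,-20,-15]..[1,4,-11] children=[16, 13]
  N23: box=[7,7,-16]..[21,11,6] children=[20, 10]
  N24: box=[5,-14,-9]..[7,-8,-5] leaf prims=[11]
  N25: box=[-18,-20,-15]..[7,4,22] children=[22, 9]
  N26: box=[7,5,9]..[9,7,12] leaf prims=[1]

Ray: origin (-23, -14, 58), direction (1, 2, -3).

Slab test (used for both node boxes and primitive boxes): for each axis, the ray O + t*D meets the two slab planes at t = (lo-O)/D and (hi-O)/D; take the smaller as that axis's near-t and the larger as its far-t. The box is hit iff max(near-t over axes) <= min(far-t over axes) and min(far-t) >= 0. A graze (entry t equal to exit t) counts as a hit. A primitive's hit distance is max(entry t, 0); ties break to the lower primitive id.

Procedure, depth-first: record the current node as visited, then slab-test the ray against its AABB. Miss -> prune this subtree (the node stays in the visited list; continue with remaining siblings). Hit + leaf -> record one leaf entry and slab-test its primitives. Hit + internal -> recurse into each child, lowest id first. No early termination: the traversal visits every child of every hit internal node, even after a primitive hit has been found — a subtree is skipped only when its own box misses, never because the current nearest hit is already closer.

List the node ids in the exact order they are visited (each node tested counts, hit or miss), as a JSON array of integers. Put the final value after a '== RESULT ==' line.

Trace the traversal:
N0 x:[5,44] y:[-3,35/2] z:[12,74/3] -> hit [12,35/2], descend [15, 25]
  N15 x:[11,44] y:[8,35/2] z:[41/3,74/3] -> hit [41/3,35/2], descend [1, 6]
    N1 x:[11,23] y:[19/2,35/2] z:[49/3,68/3] -> hit [49/3,35/2], descend [11, 19]
      N11 x:[11,23] y:[21/2,35/2] z:[49/3,64/3] -> hit [49/3,35/2], descend [4, 12]
        N4 x:[21,23] y:[21/2,23/2] z:[62/3,64/3] -> miss, prune
        N12 x:[11,16] y:[16,35/2] z:[49/3,17] -> miss, prune
      N19 x:[20,22] y:[19/2,21/2] z:[65/3,68/3] -> miss, prune
    N6 x:[30,44] y:[8,25/2] z:[41/3,74/3] -> miss, prune
  N25 x:[5,30] y:[-3,9] z:[12,73/3] -> miss, prune

Visited [0, 15, 1, 11, 4, 12, 19, 6, 25]. Tests: 9 box, 0 leaf. Nearest: miss.

== RESULT ==
[0, 15, 1, 11, 4, 12, 19, 6, 25]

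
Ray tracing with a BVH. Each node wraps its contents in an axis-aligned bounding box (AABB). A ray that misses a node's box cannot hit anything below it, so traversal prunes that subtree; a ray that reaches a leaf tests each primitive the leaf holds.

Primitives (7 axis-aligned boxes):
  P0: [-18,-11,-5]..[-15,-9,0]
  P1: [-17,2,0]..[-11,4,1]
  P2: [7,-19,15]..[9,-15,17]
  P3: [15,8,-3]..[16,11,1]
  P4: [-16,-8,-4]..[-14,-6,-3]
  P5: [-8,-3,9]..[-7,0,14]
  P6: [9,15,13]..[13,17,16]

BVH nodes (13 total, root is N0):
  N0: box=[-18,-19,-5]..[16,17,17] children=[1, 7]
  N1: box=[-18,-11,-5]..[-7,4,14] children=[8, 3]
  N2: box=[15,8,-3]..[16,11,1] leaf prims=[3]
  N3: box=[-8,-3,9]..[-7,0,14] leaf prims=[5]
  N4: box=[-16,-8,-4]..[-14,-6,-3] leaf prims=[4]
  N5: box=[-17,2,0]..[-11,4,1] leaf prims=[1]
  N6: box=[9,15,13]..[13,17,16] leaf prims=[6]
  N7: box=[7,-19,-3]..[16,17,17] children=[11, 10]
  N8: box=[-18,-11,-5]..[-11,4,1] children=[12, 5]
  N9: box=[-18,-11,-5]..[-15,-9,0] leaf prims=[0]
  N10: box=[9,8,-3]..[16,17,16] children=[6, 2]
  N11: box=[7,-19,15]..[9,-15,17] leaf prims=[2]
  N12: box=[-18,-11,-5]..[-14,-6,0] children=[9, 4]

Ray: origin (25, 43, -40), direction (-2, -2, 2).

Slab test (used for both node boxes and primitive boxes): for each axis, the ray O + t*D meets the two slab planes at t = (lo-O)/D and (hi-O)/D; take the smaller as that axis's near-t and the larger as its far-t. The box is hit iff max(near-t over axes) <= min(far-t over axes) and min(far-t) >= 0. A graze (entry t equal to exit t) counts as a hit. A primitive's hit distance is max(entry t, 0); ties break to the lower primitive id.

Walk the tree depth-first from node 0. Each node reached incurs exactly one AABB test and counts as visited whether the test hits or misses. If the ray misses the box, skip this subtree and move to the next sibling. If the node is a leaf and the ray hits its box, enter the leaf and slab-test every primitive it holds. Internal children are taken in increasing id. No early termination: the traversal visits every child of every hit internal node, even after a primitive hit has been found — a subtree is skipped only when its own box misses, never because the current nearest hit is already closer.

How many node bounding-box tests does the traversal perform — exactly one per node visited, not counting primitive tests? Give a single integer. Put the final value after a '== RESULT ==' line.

Trace the traversal:
N0 x:[9/2,43/2] y:[13,31] z:[35/2,57/2] -> hit [35/2,43/2], descend [1, 7]
  N1 x:[16,43/2] y:[39/2,27] z:[35/2,27] -> hit [39/2,43/2], descend [3, 8]
    N3 x:[16,33/2] y:[43/2,23] z:[49/2,27] -> miss, prune
    N8 x:[18,43/2] y:[39/2,27] z:[35/2,41/2] -> hit [39/2,41/2], descend [5, 12]
      N5 x:[18,21] y:[39/2,41/2] z:[20,41/2] -> hit [20,41/2] leaf, test {P1@t=20}
      N12 x:[39/2,43/2] y:[49/2,27] z:[35/2,20] -> miss, prune
  N7 x:[9/2,9] y:[13,31] z:[37/2,57/2] -> miss, prune

order=[0, 1, 3, 8, 5, 12, 7]  |boxes|=7  |leaves|=1  hit=P1

== RESULT ==
7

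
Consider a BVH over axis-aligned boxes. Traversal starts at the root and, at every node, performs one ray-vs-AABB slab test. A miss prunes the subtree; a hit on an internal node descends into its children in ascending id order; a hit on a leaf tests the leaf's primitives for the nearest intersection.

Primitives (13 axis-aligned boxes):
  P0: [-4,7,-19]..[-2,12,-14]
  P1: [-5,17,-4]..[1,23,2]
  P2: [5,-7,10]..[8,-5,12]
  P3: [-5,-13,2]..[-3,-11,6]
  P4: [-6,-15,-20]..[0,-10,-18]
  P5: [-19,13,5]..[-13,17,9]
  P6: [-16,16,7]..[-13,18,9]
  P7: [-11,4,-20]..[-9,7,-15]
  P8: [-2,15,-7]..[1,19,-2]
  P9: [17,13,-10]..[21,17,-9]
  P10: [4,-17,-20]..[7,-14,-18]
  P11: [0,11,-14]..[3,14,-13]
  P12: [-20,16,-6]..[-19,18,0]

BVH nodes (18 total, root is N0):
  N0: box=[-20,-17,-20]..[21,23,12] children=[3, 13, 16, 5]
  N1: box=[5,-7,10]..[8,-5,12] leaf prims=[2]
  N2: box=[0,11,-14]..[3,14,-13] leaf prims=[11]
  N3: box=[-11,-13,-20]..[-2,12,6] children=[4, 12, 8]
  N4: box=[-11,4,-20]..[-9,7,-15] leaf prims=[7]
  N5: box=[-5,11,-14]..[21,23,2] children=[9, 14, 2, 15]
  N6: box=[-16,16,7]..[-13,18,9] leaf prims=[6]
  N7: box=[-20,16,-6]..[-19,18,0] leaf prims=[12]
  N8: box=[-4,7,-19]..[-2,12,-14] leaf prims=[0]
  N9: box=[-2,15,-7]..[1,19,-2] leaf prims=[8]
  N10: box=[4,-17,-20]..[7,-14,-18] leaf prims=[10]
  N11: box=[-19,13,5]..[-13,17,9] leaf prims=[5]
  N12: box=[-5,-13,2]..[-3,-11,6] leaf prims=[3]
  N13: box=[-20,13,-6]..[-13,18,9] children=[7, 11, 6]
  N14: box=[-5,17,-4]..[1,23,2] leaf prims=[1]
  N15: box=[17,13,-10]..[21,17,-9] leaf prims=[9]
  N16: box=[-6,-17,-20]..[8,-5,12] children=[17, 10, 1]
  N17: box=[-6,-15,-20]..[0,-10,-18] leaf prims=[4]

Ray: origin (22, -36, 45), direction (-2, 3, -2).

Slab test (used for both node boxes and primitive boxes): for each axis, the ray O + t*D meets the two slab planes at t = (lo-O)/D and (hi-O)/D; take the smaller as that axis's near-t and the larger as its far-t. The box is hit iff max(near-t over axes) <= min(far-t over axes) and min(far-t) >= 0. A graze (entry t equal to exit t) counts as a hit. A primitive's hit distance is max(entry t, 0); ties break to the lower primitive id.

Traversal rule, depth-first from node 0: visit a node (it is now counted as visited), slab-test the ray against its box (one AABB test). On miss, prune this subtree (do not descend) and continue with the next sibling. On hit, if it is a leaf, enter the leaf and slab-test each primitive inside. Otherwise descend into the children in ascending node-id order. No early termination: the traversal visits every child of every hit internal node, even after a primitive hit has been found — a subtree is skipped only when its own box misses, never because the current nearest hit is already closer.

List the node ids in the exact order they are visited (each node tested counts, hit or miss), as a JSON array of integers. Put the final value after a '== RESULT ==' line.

Walk:
N0 x:[1/2,21] y:[19/3,59/3] z:[33/2,65/2] -> hit [33/2,59/3], descend [3, 5, 13, 16]
  N3 x:[12,33/2] y:[23/3,16] z:[39/2,65/2] -> miss, prune
  N5 x:[1/2,27/2] y:[47/3,59/3] z:[43/2,59/2] -> miss, prune
  N13 x:[35/2,21] y:[49/3,18] z:[18,51/2] -> hit [18,18], descend [6, 7, 11]
    N6 x:[35/2,19] y:[52/3,18] z:[18,19] -> hit [18,18] leaf, test {P6@t=18}
    N7 x:[41/2,21] y:[52/3,18] z:[45/2,51/2] -> miss, prune
    N11 x:[35/2,41/2] y:[49/3,53/3] z:[18,20] -> miss, prune
  N16 x:[7,14] y:[19/3,31/3] z:[33/2,65/2] -> miss, prune

8 AABB tests over nodes [0, 3, 5, 13, 6, 7, 11, 16]; 1 leaf entered; closest P6.

== RESULT ==
[0, 3, 5, 13, 6, 7, 11, 16]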